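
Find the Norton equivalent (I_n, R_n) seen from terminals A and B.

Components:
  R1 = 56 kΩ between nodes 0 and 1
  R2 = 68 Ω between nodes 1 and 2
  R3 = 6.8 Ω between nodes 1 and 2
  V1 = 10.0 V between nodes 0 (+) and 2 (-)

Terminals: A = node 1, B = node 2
Find the Thévenin equivalent first; then I_n = V_th/R_th and R_n = R_th.
Step 1 — V_th is the open-circuit voltage V_A - V_B (nothing connected across the terminals).
Nodal analysis, taking node 2 as the 0 V reference.
Source V1 fixes V_0 = 10 V.
KCL at each unknown node (sum of currents leaving = 0; resistances in Ω):
  Node 1: (V_1 - 10)/56000 + (V_1 - 0)/68 + (V_1 - 0)/6.8 = 0
Collecting terms: 0.1618 × V_1 = 0.0001786  =>  V_1 = 0.001104 V
V_th = V_1 - V_2 = 0.001104 - 0 = 0.001104 V
Step 2 — R_th: zero the source — replace V1 by a short circuit (node 2 merges into node 0) — and find the resistance seen between A (node 1) and B (node 0).
Reduce the network between node 1 (A) and node 0 (B) by series/parallel combination:
  Rp1 = R1 ‖ R2 ‖ R3 (parallel, all between nodes 0 and 1) = 1/(1/56000 + 1/68 + 1/6.8) = 6.181 Ω
R_th = 6.181 Ω
I_n = V_th/R_th = 0.001104/6.181 = 0.0001786 A, and R_n = R_th = 6.181 Ω

Final answer: I_n = 0.0001786 A, R_n = 6.181 Ω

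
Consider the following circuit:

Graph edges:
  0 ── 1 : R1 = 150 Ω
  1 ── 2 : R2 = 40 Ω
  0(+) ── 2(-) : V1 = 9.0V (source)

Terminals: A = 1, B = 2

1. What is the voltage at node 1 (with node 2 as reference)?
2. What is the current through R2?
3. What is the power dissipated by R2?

Nodal analysis, taking node 2 as the 0 V reference.
Source V1 fixes V_0 = 9 V.
KCL at each unknown node (sum of currents leaving = 0; resistances in Ω):
  Node 1: (V_1 - 9)/150 + (V_1 - 0)/40 = 0
Collecting terms: 0.03167 × V_1 = 0.06  =>  V_1 = 1.895 V
Part 1:
  Read off the nodal solution: V_1 = 1.895 V
Part 2:
  I_R2 = (V_1 - V_2)/R2 = (1.895 - 0)/40 = 0.04737 A
  Magnitude: I_R2 = 0.04737 A
Part 3:
  I_R2 = (V_1 - V_2)/R2 = (1.895 - 0)/40 = 0.04737 A
  P_R2 = I_R2² × R2 = (0.04737)² × 40 = 0.08975 W

Final answers:
1. V_1 = 1.895 V
2. I_R2 = 0.04737 A
3. P_R2 = 0.08975 W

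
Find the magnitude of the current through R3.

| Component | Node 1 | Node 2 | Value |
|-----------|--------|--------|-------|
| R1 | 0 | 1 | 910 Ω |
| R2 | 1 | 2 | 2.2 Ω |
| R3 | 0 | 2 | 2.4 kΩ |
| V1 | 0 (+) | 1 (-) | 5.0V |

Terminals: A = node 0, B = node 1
Nodal analysis, taking node 1 as the 0 V reference.
Source V1 fixes V_0 = 5 V.
KCL at each unknown node (sum of currents leaving = 0; resistances in Ω):
  Node 2: (V_2 - 0)/2.2 + (V_2 - 5)/2400 = 0
Collecting terms: 0.455 × V_2 = 0.002083  =>  V_2 = 0.004579 V
I_R3 = (V_0 - V_2)/R3 = (5 - 0.004579)/2400 = 0.002081 A
|I_R3| = 0.002081 A

Final answer: |I_R3| = 0.002081 A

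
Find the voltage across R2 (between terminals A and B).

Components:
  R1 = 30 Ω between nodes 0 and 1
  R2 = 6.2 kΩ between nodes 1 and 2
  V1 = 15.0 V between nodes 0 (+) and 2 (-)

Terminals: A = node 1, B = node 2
R1 and R2 are in series across V1 (node 0 → node 1 → node 2), and the output A–B is taken across R2, so this is a voltage divider.
Series current: I = V1/(R1 + R2) = 15/(30 + 6200) = 15/6230 = 0.002408 A
V_R2 = I × R2 = V1 × R2/(R1 + R2) = 15 × 6200/6230 = 14.93 V

Final answer: 14.93 V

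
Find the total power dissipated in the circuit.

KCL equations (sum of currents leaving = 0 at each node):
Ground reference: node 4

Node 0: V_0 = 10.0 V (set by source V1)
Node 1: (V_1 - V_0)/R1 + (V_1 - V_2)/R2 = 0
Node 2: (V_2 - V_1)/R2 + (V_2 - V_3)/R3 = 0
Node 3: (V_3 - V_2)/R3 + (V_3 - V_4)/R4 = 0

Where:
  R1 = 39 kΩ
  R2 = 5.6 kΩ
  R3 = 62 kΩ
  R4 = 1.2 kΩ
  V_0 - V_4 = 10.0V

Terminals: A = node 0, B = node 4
Nodal analysis, taking node 4 as the 0 V reference.
Source V1 fixes V_0 = 10 V.
KCL at each unknown node (sum of currents leaving = 0; resistances in Ω):
  Node 1: (V_1 - 10)/39000 + (V_1 - V_2)/5600 = 0
  Node 2: (V_2 - V_1)/5600 + (V_2 - V_3)/62000 = 0
  Node 3: (V_3 - V_2)/62000 + (V_3 - 0)/1200 = 0
Collecting terms (coefficients in siemens):
  0.0002042·V_1 - 0.0001786·V_2 = 0.0002564
  0.0001947·V_2 - 0.0001786·V_1 - 0.00001613·V_3 = 0
  0.0008495·V_3 - 0.00001613·V_2 = 0
Solving these 3 simultaneous equations (Gaussian elimination) gives:
  V_1 = 6.382 V, V_2 = 5.863 V, V_3 = 0.1113 V
Power in each resistor, P = (ΔV)²/R:
  P_R1 = (10 - 6.382)²/39000 = 0.0003356 W
  P_R2 = (6.382 - 5.863)²/5600 = 0.00004819 W
  P_R3 = (5.863 - 0.1113)²/62000 = 0.0005335 W
  P_R4 = (0.1113 - 0)²/1200 = 0.00001033 W
P_total = P_R1 + P_R2 + P_R3 + P_R4 = 0.0009276 W

Final answer: 0.0009276 W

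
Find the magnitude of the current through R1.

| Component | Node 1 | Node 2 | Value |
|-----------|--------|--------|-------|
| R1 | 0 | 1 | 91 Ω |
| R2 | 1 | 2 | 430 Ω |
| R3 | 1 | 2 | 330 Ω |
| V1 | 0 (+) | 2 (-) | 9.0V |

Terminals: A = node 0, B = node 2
Nodal analysis, taking node 2 as the 0 V reference.
Source V1 fixes V_0 = 9 V.
KCL at each unknown node (sum of currents leaving = 0; resistances in Ω):
  Node 1: (V_1 - 9)/91 + (V_1 - 0)/430 + (V_1 - 0)/330 = 0
Collecting terms: 0.01634 × V_1 = 0.0989  =>  V_1 = 6.051 V
I_R1 = (V_0 - V_1)/R1 = (9 - 6.051)/91 = 0.03241 A
|I_R1| = 0.03241 A

Final answer: |I_R1| = 0.03241 A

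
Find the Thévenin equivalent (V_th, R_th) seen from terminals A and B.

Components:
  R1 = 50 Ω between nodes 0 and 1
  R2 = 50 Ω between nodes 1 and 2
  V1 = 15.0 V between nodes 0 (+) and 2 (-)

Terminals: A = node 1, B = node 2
Step 1 — V_th is the open-circuit voltage V_A - V_B (nothing connected across the terminals).
Nodal analysis, taking node 2 as the 0 V reference.
Source V1 fixes V_0 = 15 V.
KCL at each unknown node (sum of currents leaving = 0; resistances in Ω):
  Node 1: (V_1 - 15)/50 + (V_1 - 0)/50 = 0
Collecting terms: 0.04 × V_1 = 0.3  =>  V_1 = 7.5 V
V_th = V_1 - V_2 = 7.5 - 0 = 7.5 V
Step 2 — R_th: zero the source — replace V1 by a short circuit (node 2 merges into node 0) — and find the resistance seen between A (node 1) and B (node 0).
Reduce the network between node 1 (A) and node 0 (B) by series/parallel combination:
  Rp1 = R1 ‖ R2 (parallel, both between nodes 0 and 1) = 1/(1/50 + 1/50) = 25 Ω
R_th = 25 Ω

Final answer: V_th = 7.5 V, R_th = 25 Ω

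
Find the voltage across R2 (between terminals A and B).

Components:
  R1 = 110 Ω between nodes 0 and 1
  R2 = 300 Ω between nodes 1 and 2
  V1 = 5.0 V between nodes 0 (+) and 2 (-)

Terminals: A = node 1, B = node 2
R1 and R2 are in series across V1 (node 0 → node 1 → node 2), and the output A–B is taken across R2, so this is a voltage divider.
Series current: I = V1/(R1 + R2) = 5/(110 + 300) = 5/410 = 0.0122 A
V_R2 = I × R2 = V1 × R2/(R1 + R2) = 5 × 300/410 = 3.659 V

Final answer: 3.659 V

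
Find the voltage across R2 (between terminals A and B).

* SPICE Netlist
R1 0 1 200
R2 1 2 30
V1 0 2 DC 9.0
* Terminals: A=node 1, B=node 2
R1 and R2 are in series across V1 (node 0 → node 1 → node 2), and the output A–B is taken across R2, so this is a voltage divider.
Series current: I = V1/(R1 + R2) = 9/(200 + 30) = 9/230 = 0.03913 A
V_R2 = I × R2 = V1 × R2/(R1 + R2) = 9 × 30/230 = 1.174 V

Final answer: 1.174 V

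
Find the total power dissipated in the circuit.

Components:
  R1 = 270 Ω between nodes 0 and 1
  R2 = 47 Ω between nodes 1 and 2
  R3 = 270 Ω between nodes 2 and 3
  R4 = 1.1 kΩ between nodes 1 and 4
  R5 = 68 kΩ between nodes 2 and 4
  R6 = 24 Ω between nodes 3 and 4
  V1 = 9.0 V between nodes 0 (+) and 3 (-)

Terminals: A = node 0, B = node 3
Nodal analysis, taking node 3 as the 0 V reference.
Source V1 fixes V_0 = 9 V.
KCL at each unknown node (sum of currents leaving = 0; resistances in Ω):
  Node 1: (V_1 - 9)/270 + (V_1 - V_2)/47 + (V_1 - V_4)/1100 = 0
  Node 2: (V_2 - V_1)/47 + (V_2 - 0)/270 + (V_2 - V_4)/68000 = 0
  Node 4: (V_4 - V_1)/1100 + (V_4 - V_2)/68000 + (V_4 - 0)/24 = 0
Collecting terms (coefficients in siemens):
  0.02589·V_1 - 0.02128·V_2 - 0.0009091·V_4 = 0.03333
  0.025·V_2 - 0.02128·V_1 - 0.00001471·V_4 = 0
  0.04259·V_4 - 0.0009091·V_1 - 0.00001471·V_2 = 0
Solving these 3 simultaneous equations (Gaussian elimination) gives:
  V_1 = 4.297 V, V_2 = 3.657 V, V_4 = 0.09297 V
Power in each resistor, P = (ΔV)²/R:
  P_R1 = (9 - 4.297)²/270 = 0.08193 W
  P_R2 = (4.297 - 3.657)²/47 = 0.008691 W
  P_R3 = (3.657 - 0)²/270 = 0.04954 W
  P_R4 = (4.297 - 0.09297)²/1100 = 0.01606 W
  P_R5 = (3.657 - 0.09297)²/68000 = 0.0001868 W
  P_R6 = (0 - 0.09297)²/24 = 0.0003602 W
P_total = P_R1 + P_R2 + P_R3 + P_R4 + P_R5 + P_R6 = 0.1568 W

Final answer: 0.1568 W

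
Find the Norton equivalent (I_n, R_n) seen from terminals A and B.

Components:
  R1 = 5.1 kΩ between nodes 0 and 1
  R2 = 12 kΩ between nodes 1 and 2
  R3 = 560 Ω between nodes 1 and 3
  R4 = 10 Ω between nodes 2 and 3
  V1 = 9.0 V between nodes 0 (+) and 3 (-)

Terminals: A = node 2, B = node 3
Find the Thévenin equivalent first; then I_n = V_th/R_th and R_n = R_th.
Step 1 — V_th is the open-circuit voltage V_A - V_B (nothing connected across the terminals).
Nodal analysis, taking node 3 as the 0 V reference.
Source V1 fixes V_0 = 9 V.
KCL at each unknown node (sum of currents leaving = 0; resistances in Ω):
  Node 1: (V_1 - 9)/5100 + (V_1 - V_2)/12000 + (V_1 - 0)/560 = 0
  Node 2: (V_2 - V_1)/12000 + (V_2 - 0)/10 = 0
Collecting terms (coefficients in siemens):
  0.002065·V_1 - 0.00008333·V_2 = 0.001765
  0.1001·V_2 - 0.00008333·V_1 = 0
Determinant D = (0.002065)(0.1001) - (-0.00008333)(-0.00008333) = 0.0002067
V_1 = [(0.001765)(0.1001) - (-0.00008333)(0)]/D = 0.8546 V
V_2 = [(0.002065)(0) - (0.001765)(-0.00008333)]/D = 0.0007115 V
V_th = V_2 - V_3 = 0.0007115 - 0 = 0.0007115 V
Step 2 — R_th: zero the source — replace V1 by a short circuit (node 3 merges into node 0) — and find the resistance seen between A (node 2) and B (node 0).
Reduce the network between node 2 (A) and node 0 (B) by series/parallel combination:
  Rp1 = R1 ‖ R3 (parallel, both between nodes 0 and 1) = 1/(1/5100 + 1/560) = 504.6 Ω
  Rs1 = R2 + Rp1 (series, joined only at node 1) = 12000 + 504.6 = 12500 Ω
  Rp2 = R4 ‖ Rs1 (parallel, both between nodes 0 and 2) = 1/(1/10 + 1/12500) = 9.992 Ω
R_th = 9.992 Ω
I_n = V_th/R_th = 0.0007115/9.992 = 0.00007121 A, and R_n = R_th = 9.992 Ω

Final answer: I_n = 7.121e-05 A, R_n = 9.992 Ω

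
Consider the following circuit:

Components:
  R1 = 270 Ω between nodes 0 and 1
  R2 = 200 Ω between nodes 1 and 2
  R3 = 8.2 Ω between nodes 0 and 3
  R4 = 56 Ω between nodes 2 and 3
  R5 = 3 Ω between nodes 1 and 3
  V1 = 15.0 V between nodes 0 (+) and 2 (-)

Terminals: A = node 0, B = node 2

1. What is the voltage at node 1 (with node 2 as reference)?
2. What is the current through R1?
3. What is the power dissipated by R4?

Nodal analysis, taking node 2 as the 0 V reference.
Source V1 fixes V_0 = 15 V.
KCL at each unknown node (sum of currents leaving = 0; resistances in Ω):
  Node 1: (V_1 - 15)/270 + (V_1 - 0)/200 + (V_1 - V_3)/3 = 0
  Node 3: (V_3 - 15)/8.2 + (V_3 - 0)/56 + (V_3 - V_1)/3 = 0
Collecting terms (coefficients in siemens):
  0.342·V_1 - 0.3333·V_3 = 0.05556
  0.4731·V_3 - 0.3333·V_1 = 1.829
Determinant D = (0.342)(0.4731) - (-0.3333)(-0.3333) = 0.05072
V_1 = [(0.05556)(0.4731) - (-0.3333)(1.829)]/D = 12.54 V
V_3 = [(0.342)(1.829) - (0.05556)(-0.3333)]/D = 12.7 V
Part 1:
  Read off the nodal solution: V_1 = 12.54 V
Part 2:
  I_R1 = (V_0 - V_1)/R1 = (15 - 12.54)/270 = 0.009111 A
  Magnitude: I_R1 = 0.009111 A
Part 3:
  I_R4 = (V_2 - V_3)/R4 = (0 - 12.7)/56 = -0.2268 A
  P_R4 = I_R4² × R4 = (-0.2268)² × 56 = 2.881 W

Final answers:
1. V_1 = 12.54 V
2. I_R1 = 0.009111 A
3. P_R4 = 2.881 W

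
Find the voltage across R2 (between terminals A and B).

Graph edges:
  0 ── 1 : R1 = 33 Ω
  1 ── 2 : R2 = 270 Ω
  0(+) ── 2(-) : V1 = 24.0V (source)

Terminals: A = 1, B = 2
R1 and R2 are in series across V1 (node 0 → node 1 → node 2), and the output A–B is taken across R2, so this is a voltage divider.
Series current: I = V1/(R1 + R2) = 24/(33 + 270) = 24/303 = 0.07921 A
V_R2 = I × R2 = V1 × R2/(R1 + R2) = 24 × 270/303 = 21.39 V

Final answer: 21.39 V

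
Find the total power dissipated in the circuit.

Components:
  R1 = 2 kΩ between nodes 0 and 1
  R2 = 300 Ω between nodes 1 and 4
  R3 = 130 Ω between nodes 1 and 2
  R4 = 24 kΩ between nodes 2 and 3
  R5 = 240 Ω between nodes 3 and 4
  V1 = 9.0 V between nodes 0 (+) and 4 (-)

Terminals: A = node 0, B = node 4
Nodal analysis, taking node 4 as the 0 V reference.
Source V1 fixes V_0 = 9 V.
KCL at each unknown node (sum of currents leaving = 0; resistances in Ω):
  Node 1: (V_1 - 9)/2000 + (V_1 - 0)/300 + (V_1 - V_2)/130 = 0
  Node 2: (V_2 - V_1)/130 + (V_2 - V_3)/24000 = 0
  Node 3: (V_3 - V_2)/24000 + (V_3 - 0)/240 = 0
Collecting terms (coefficients in siemens):
  0.01153·V_1 - 0.007692·V_2 = 0.0045
  0.007734·V_2 - 0.007692·V_1 - 0.00004167·V_3 = 0
  0.004208·V_3 - 0.00004167·V_2 = 0
Solving these 3 simultaneous equations (Gaussian elimination) gives:
  V_1 = 1.161 V, V_2 = 1.155 V, V_3 = 0.01144 V
Power in each resistor, P = (ΔV)²/R:
  P_R1 = (9 - 1.161)²/2000 = 0.03072 W
  P_R2 = (1.161 - 0)²/300 = 0.004497 W
  P_R3 = (1.161 - 1.155)²/130 = 0.0000002953 W
  P_R4 = (1.155 - 0.01144)²/24000 = 0.00005452 W
  P_R5 = (0.01144 - 0)²/240 = 0.0000005452 W
P_total = P_R1 + P_R2 + P_R3 + P_R4 + P_R5 = 0.03527 W

Final answer: 0.03527 W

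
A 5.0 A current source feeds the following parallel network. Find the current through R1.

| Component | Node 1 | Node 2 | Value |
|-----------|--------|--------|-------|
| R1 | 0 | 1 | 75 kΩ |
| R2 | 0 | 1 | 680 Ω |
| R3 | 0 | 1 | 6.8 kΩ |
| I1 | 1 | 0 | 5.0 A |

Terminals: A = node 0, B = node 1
All resistors sit directly between nodes 0 and 1, so they are in parallel and share one voltage V; the full source current 5 A splits among them.
1/R_par = 1/75000 + 1/680 + 1/6800 = 0.001631 S  =>  R_par = 613.1 Ω
V = I × R_par = 5 × 613.1 = 3066 V
I_R1 = V/R1 = 3066/75000 = 0.04088 A

Final answer: 0.04088 A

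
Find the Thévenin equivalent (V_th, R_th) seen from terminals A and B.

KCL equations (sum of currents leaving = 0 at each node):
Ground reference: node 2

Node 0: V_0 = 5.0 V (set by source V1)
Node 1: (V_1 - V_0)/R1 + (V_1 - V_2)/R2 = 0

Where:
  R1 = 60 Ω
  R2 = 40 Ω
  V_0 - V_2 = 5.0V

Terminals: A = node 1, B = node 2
Step 1 — V_th is the open-circuit voltage V_A - V_B (nothing connected across the terminals).
Nodal analysis, taking node 2 as the 0 V reference.
Source V1 fixes V_0 = 5 V.
KCL at each unknown node (sum of currents leaving = 0; resistances in Ω):
  Node 1: (V_1 - 5)/60 + (V_1 - 0)/40 = 0
Collecting terms: 0.04167 × V_1 = 0.08333  =>  V_1 = 2 V
V_th = V_1 - V_2 = 2 - 0 = 2 V
Step 2 — R_th: zero the source — replace V1 by a short circuit (node 2 merges into node 0) — and find the resistance seen between A (node 1) and B (node 0).
Reduce the network between node 1 (A) and node 0 (B) by series/parallel combination:
  Rp1 = R1 ‖ R2 (parallel, both between nodes 0 and 1) = 1/(1/60 + 1/40) = 24 Ω
R_th = 24 Ω

Final answer: V_th = 2 V, R_th = 24 Ω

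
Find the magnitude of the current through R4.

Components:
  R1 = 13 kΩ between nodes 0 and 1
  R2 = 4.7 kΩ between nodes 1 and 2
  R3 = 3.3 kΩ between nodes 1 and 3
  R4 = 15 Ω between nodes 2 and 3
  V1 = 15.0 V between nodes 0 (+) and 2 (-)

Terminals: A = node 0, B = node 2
Nodal analysis, taking node 2 as the 0 V reference.
Source V1 fixes V_0 = 15 V.
KCL at each unknown node (sum of currents leaving = 0; resistances in Ω):
  Node 1: (V_1 - 15)/13000 + (V_1 - 0)/4700 + (V_1 - V_3)/3300 = 0
  Node 3: (V_3 - V_1)/3300 + (V_3 - 0)/15 = 0
Collecting terms (coefficients in siemens):
  0.0005927·V_1 - 0.000303·V_3 = 0.001154
  0.06697·V_3 - 0.000303·V_1 = 0
Determinant D = (0.0005927)(0.06697) - (-0.000303)(-0.000303) = 0.0000396
V_1 = [(0.001154)(0.06697) - (-0.000303)(0)]/D = 1.951 V
V_3 = [(0.0005927)(0) - (0.001154)(-0.000303)]/D = 0.008829 V
I_R4 = (V_2 - V_3)/R4 = (0 - 0.008829)/15 = -0.0005886 A
|I_R4| = 0.0005886 A

Final answer: |I_R4| = 0.0005886 A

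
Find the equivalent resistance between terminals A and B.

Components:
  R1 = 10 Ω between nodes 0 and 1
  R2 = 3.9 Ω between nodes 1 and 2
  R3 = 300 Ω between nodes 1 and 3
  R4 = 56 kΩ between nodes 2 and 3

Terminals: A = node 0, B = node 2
Reduce the network between node 0 (A) and node 2 (B) by series/parallel combination:
  Rs1 = R3 + R4 (series, joined only at node 3) = 300 + 56000 = 56300 Ω
  Rp1 = R2 ‖ Rs1 (parallel, both between nodes 1 and 2) = 1/(1/3.9 + 1/56300) = 3.9 Ω
  Rs2 = R1 + Rp1 (series, joined only at node 1) = 10 + 3.9 = 13.9 Ω
R_eq = 13.9 Ω

Final answer: 13.9 Ω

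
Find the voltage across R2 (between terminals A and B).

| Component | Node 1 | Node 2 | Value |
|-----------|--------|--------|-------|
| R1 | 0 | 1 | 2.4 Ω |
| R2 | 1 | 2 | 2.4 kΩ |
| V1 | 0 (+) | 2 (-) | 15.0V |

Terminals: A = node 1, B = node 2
R1 and R2 are in series across V1 (node 0 → node 1 → node 2), and the output A–B is taken across R2, so this is a voltage divider.
Series current: I = V1/(R1 + R2) = 15/(2.4 + 2400) = 15/2402 = 0.006244 A
V_R2 = I × R2 = V1 × R2/(R1 + R2) = 15 × 2400/2402 = 14.99 V

Final answer: 14.99 V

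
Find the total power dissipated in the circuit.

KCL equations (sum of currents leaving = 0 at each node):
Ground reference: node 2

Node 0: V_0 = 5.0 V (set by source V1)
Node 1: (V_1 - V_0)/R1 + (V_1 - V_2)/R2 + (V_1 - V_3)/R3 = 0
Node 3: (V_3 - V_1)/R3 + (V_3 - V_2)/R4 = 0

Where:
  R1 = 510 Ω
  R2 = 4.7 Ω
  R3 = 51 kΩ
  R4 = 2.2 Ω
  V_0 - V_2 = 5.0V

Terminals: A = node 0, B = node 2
Nodal analysis, taking node 2 as the 0 V reference.
Source V1 fixes V_0 = 5 V.
KCL at each unknown node (sum of currents leaving = 0; resistances in Ω):
  Node 1: (V_1 - 5)/510 + (V_1 - 0)/4.7 + (V_1 - V_3)/51000 = 0
  Node 3: (V_3 - V_1)/51000 + (V_3 - 0)/2.2 = 0
Collecting terms (coefficients in siemens):
  0.2147·V_1 - 0.00001961·V_3 = 0.009804
  0.4546·V_3 - 0.00001961·V_1 = 0
Determinant D = (0.2147)(0.4546) - (-0.00001961)(-0.00001961) = 0.09762
V_1 = [(0.009804)(0.4546) - (-0.00001961)(0)]/D = 0.04565 V
V_3 = [(0.2147)(0) - (0.009804)(-0.00001961)]/D = 0.000001969 V
Power in each resistor, P = (ΔV)²/R:
  P_R1 = (5 - 0.04565)²/510 = 0.04813 W
  P_R2 = (0.04565 - 0)²/4.7 = 0.0004435 W
  P_R3 = (0.04565 - 0.000001969)²/51000 = 0.00000004086 W
  P_R4 = (0 - 0.000001969)²/2.2 = 0.000000000001763 W
P_total = P_R1 + P_R2 + P_R3 + P_R4 = 0.04857 W

Final answer: 0.04857 W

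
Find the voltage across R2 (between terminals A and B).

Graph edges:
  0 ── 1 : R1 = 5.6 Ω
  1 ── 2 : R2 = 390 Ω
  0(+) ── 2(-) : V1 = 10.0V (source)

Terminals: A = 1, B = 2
R1 and R2 are in series across V1 (node 0 → node 1 → node 2), and the output A–B is taken across R2, so this is a voltage divider.
Series current: I = V1/(R1 + R2) = 10/(5.6 + 390) = 10/395.6 = 0.02528 A
V_R2 = I × R2 = V1 × R2/(R1 + R2) = 10 × 390/395.6 = 9.858 V

Final answer: 9.858 V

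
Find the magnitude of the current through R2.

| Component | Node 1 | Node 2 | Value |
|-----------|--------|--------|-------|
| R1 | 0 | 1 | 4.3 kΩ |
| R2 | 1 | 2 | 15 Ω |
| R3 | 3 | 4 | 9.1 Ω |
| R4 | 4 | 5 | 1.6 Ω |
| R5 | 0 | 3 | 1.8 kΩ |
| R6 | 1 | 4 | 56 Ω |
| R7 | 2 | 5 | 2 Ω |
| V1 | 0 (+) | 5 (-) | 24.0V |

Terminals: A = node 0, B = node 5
Nodal analysis, taking node 5 as the 0 V reference.
Source V1 fixes V_0 = 24 V.
KCL at each unknown node (sum of currents leaving = 0; resistances in Ω):
  Node 1: (V_1 - 24)/4300 + (V_1 - V_2)/15 + (V_1 - V_4)/56 = 0
  Node 2: (V_2 - V_1)/15 + (V_2 - 0)/2 = 0
  Node 3: (V_3 - V_4)/9.1 + (V_3 - 24)/1800 = 0
  Node 4: (V_4 - V_3)/9.1 + (V_4 - 0)/1.6 + (V_4 - V_1)/56 = 0
Collecting terms (coefficients in siemens):
  0.08476·V_1 - 0.06667·V_2 - 0.01786·V_4 = 0.005581
  0.5667·V_2 - 0.06667·V_1 = 0
  0.1104·V_3 - 0.1099·V_4 = 0.01333
  0.7527·V_4 - 0.01786·V_1 - 0.1099·V_3 = 0
Solving these 4 simultaneous equations (Gaussian elimination) gives:
  V_1 = 0.07786 V, V_2 = 0.00916 V, V_3 = 0.1434 V, V_4 = 0.02278 V
I_R2 = (V_1 - V_2)/R2 = (0.07786 - 0.00916)/15 = 0.00458 A
|I_R2| = 0.00458 A

Final answer: |I_R2| = 0.00458 A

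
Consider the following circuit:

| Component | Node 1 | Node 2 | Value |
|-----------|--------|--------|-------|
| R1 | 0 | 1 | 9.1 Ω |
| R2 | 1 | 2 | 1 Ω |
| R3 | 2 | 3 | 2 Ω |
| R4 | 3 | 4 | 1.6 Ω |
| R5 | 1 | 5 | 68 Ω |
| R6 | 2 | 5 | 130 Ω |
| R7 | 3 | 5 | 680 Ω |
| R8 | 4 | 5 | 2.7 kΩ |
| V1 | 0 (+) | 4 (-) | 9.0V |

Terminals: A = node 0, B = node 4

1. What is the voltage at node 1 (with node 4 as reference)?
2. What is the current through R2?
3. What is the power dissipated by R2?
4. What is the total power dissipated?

Nodal analysis, taking node 4 as the 0 V reference.
Source V1 fixes V_0 = 9 V.
KCL at each unknown node (sum of currents leaving = 0; resistances in Ω):
  Node 1: (V_1 - 9)/9.1 + (V_1 - V_2)/1 + (V_1 - V_5)/68 = 0
  Node 2: (V_2 - V_1)/1 + (V_2 - V_3)/2 + (V_2 - V_5)/130 = 0
  Node 3: (V_3 - V_2)/2 + (V_3 - 0)/1.6 + (V_3 - V_5)/680 = 0
  Node 5: (V_5 - V_1)/68 + (V_5 - V_2)/130 + (V_5 - V_3)/680 + (V_5 - 0)/2700 = 0
Collecting terms (coefficients in siemens):
  1.125·V_1 - 1·V_2 - 0.01471·V_5 = 0.989
  1.508·V_2 - 1·V_1 - 0.5·V_3 - 0.007692·V_5 = 0
  1.126·V_3 - 0.5·V_2 - 0.001471·V_5 = 0
  0.02424·V_5 - 0.01471·V_1 - 0.007692·V_2 - 0.001471·V_3 = 0
Solving these 4 simultaneous equations (Gaussian elimination) gives:
  V_1 = 3.013 V, V_2 = 2.36 V, V_3 = 1.051 V, V_5 = 2.641 V
Part 1:
  Read off the nodal solution: V_1 = 3.013 V
Part 2:
  I_R2 = (V_1 - V_2)/R2 = (3.013 - 2.36)/1 = 0.6525 A
  Magnitude: I_R2 = 0.6525 A
Part 3:
  I_R2 = (V_1 - V_2)/R2 = (3.013 - 2.36)/1 = 0.6525 A
  P_R2 = I_R2² × R2 = (0.6525)² × 1 = 0.4257 W
Part 4:
  Power in each resistor, P = (ΔV)²/R:
    P_R1 = (9 - 3.013)²/9.1 = 3.939 W
    P_R2 = (3.013 - 2.36)²/1 = 0.4257 W
    P_R3 = (2.36 - 1.051)²/2 = 0.857 W
    P_R4 = (1.051 - 0)²/1.6 = 0.6905 W
    P_R5 = (3.013 - 2.641)²/68 = 0.002036 W
    P_R6 = (2.36 - 2.641)²/130 = 0.0006046 W
    P_R7 = (1.051 - 2.641)²/680 = 0.003716 W
    P_R8 = (0 - 2.641)²/2700 = 0.002583 W
  P_total = P_R1 + P_R2 + P_R3 + P_R4 + P_R5 + P_R6 + P_R7 + P_R8 = 5.921 W

Final answers:
1. V_1 = 3.013 V
2. I_R2 = 0.6525 A
3. P_R2 = 0.4257 W
4. P_total = 5.921 W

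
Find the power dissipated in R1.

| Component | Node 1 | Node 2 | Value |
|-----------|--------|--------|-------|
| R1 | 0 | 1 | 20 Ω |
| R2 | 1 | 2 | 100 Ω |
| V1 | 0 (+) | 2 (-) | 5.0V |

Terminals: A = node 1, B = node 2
Nodal analysis, taking node 2 as the 0 V reference.
Source V1 fixes V_0 = 5 V.
KCL at each unknown node (sum of currents leaving = 0; resistances in Ω):
  Node 1: (V_1 - 5)/20 + (V_1 - 0)/100 = 0
Collecting terms: 0.06 × V_1 = 0.25  =>  V_1 = 4.167 V
I_R1 = (V_0 - V_1)/R1 = (5 - 4.167)/20 = 0.04167 A
P_R1 = I_R1² × R1 = (0.04167)² × 20 = 0.03472 W

Final answer: 0.03472 W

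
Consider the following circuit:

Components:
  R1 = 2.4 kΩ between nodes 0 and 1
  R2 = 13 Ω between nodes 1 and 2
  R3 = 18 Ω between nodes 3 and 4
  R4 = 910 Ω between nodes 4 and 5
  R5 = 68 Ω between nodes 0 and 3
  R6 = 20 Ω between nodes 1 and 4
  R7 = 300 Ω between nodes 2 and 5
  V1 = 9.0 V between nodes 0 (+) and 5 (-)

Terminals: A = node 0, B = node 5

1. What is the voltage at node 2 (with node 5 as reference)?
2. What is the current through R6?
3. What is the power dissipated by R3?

Nodal analysis, taking node 5 as the 0 V reference.
Source V1 fixes V_0 = 9 V.
KCL at each unknown node (sum of currents leaving = 0; resistances in Ω):
  Node 1: (V_1 - 9)/2400 + (V_1 - V_2)/13 + (V_1 - V_4)/20 = 0
  Node 2: (V_2 - V_1)/13 + (V_2 - 0)/300 = 0
  Node 3: (V_3 - V_4)/18 + (V_3 - 9)/68 = 0
  Node 4: (V_4 - V_3)/18 + (V_4 - 0)/910 + (V_4 - V_1)/20 = 0
Collecting terms (coefficients in siemens):
  0.1273·V_1 - 0.07692·V_2 - 0.05·V_4 = 0.00375
  0.08026·V_2 - 0.07692·V_1 = 0
  0.07026·V_3 - 0.05556·V_4 = 0.1324
  0.1067·V_4 - 0.05·V_1 - 0.05556·V_3 = 0
Solving these 4 simultaneous equations (Gaussian elimination) gives:
  V_1 = 6.337 V, V_2 = 6.073 V, V_3 = 7.197 V, V_4 = 6.719 V
Part 1:
  Read off the nodal solution: V_2 = 6.073 V
Part 2:
  I_R6 = (V_1 - V_4)/R6 = (6.337 - 6.719)/20 = -0.01914 A
  Magnitude: I_R6 = 0.01914 A
Part 3:
  I_R3 = (V_3 - V_4)/R3 = (7.197 - 6.719)/18 = 0.02652 A
  P_R3 = I_R3² × R3 = (0.02652)² × 18 = 0.01266 W

Final answers:
1. V_2 = 6.073 V
2. I_R6 = 0.01914 A
3. P_R3 = 0.01266 W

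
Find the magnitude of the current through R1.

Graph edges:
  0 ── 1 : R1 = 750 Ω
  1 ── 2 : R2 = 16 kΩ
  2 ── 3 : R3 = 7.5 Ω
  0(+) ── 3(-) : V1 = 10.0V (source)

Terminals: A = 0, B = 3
Nodal analysis, taking node 3 as the 0 V reference.
Source V1 fixes V_0 = 10 V.
KCL at each unknown node (sum of currents leaving = 0; resistances in Ω):
  Node 1: (V_1 - 10)/750 + (V_1 - V_2)/16000 = 0
  Node 2: (V_2 - V_1)/16000 + (V_2 - 0)/7.5 = 0
Collecting terms (coefficients in siemens):
  0.001396·V_1 - 0.0000625·V_2 = 0.01333
  0.1334·V_2 - 0.0000625·V_1 = 0
Determinant D = (0.001396)(0.1334) - (-0.0000625)(-0.0000625) = 0.0001862
V_1 = [(0.01333)(0.1334) - (-0.0000625)(0)]/D = 9.552 V
V_2 = [(0.001396)(0) - (0.01333)(-0.0000625)]/D = 0.004476 V
I_R1 = (V_0 - V_1)/R1 = (10 - 9.552)/750 = 0.0005967 A
|I_R1| = 0.0005967 A

Final answer: |I_R1| = 0.0005967 A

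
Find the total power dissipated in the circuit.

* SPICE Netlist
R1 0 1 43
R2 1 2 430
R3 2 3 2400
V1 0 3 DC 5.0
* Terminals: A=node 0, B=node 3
Nodal analysis, taking node 3 as the 0 V reference.
Source V1 fixes V_0 = 5 V.
KCL at each unknown node (sum of currents leaving = 0; resistances in Ω):
  Node 1: (V_1 - 5)/43 + (V_1 - V_2)/430 = 0
  Node 2: (V_2 - V_1)/430 + (V_2 - 0)/2400 = 0
Collecting terms (coefficients in siemens):
  0.02558·V_1 - 0.002326·V_2 = 0.1163
  0.002742·V_2 - 0.002326·V_1 = 0
Determinant D = (0.02558)(0.002742) - (-0.002326)(-0.002326) = 0.00006474
V_1 = [(0.1163)(0.002742) - (-0.002326)(0)]/D = 4.925 V
V_2 = [(0.02558)(0) - (0.1163)(-0.002326)]/D = 4.177 V
Power in each resistor, P = (ΔV)²/R:
  P_R1 = (5 - 4.925)²/43 = 0.0001302 W
  P_R2 = (4.925 - 4.177)²/430 = 0.001302 W
  P_R3 = (4.177 - 0)²/2400 = 0.007269 W
P_total = P_R1 + P_R2 + P_R3 = 0.008702 W

Final answer: 0.008702 W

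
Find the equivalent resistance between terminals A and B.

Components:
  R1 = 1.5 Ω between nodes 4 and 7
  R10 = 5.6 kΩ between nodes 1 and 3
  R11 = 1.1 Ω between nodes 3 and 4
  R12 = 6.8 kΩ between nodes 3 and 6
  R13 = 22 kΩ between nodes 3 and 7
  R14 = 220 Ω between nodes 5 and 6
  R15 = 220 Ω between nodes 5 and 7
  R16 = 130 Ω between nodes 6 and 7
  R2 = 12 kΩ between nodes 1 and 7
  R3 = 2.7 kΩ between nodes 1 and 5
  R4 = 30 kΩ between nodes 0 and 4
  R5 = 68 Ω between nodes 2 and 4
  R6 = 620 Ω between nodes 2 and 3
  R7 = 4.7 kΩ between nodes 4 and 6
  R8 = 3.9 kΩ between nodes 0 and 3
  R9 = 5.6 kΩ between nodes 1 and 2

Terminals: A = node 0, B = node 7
The network is not a plain series/parallel combination. Inject a 1 A test current into terminal A (node 0) and return it from terminal B (node 7); then R_eq = V_A / (1 A).
Nodal analysis, taking node 7 as the 0 V reference.
Current source I_test pushes 1 A into node 0 and draws it out of node 7.
KCL at each unknown node (sum of currents leaving = 0; resistances in Ω):
  Node 0: (V_0 - V_4)/30000 + (V_0 - V_3)/3900 - 1 = 0
  Node 1: (V_1 - 0)/12000 + (V_1 - V_5)/2700 + (V_1 - V_2)/5600 + (V_1 - V_3)/5600 = 0
  Node 2: (V_2 - V_1)/5600 + (V_2 - V_4)/68 + (V_2 - V_3)/620 = 0
  Node 3: (V_3 - V_0)/3900 + (V_3 - V_1)/5600 + (V_3 - V_2)/620 + (V_3 - V_4)/1.1 + (V_3 - V_6)/6800 + (V_3 - 0)/22000 = 0
  Node 4: (V_4 - V_0)/30000 + (V_4 - V_2)/68 + (V_4 - V_3)/1.1 + (V_4 - 0)/1.5 + (V_4 - V_6)/4700 = 0
  Node 5: (V_5 - V_1)/2700 + (V_5 - V_6)/220 + (V_5 - 0)/220 = 0
  Node 6: (V_6 - V_3)/6800 + (V_6 - V_4)/4700 + (V_6 - V_5)/220 + (V_6 - 0)/130 = 0
Collecting terms (coefficients in siemens):
  0.0002897·V_0 - 0.0002564·V_3 - 0.00003333·V_4 = 1
  0.0008108·V_1 - 0.0001786·V_2 - 0.0001786·V_3 - 0.0003704·V_5 = 0
  0.0165·V_2 - 0.0001786·V_1 - 0.001613·V_3 - 0.01471·V_4 = 0
  0.9113·V_3 - 0.0002564·V_0 - 0.0001786·V_1 - 0.001613·V_2 - 0.9091·V_4 - 0.0001471·V_6 = 0
  1.591·V_4 - 0.00003333·V_0 - 0.01471·V_2 - 0.9091·V_3 - 0.0002128·V_6 = 0
  0.009461·V_5 - 0.0003704·V_1 - 0.004545·V_6 = 0
  0.0126·V_6 - 0.0001471·V_3 - 0.0002128·V_4 - 0.004545·V_5 = 0
Solving these 7 simultaneous equations (Gaussian elimination) gives:
  V_0 = 3454 V, V_1 = 0.9278 V, V_2 = 1.587 V, V_3 = 2.469 V
  V_4 = 1.498 V, V_5 = 0.07539 V, V_6 = 0.08133 V
R_eq = V_0 / 1 A = 3454 Ω = 3.454 kΩ

Final answer: 3.454 kΩ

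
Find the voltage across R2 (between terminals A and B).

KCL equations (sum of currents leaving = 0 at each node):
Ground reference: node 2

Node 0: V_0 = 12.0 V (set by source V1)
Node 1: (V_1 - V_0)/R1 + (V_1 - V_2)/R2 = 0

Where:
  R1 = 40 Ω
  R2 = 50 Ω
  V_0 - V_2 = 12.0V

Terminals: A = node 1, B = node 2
R1 and R2 are in series across V1 (node 0 → node 1 → node 2), and the output A–B is taken across R2, so this is a voltage divider.
Series current: I = V1/(R1 + R2) = 12/(40 + 50) = 12/90 = 0.1333 A
V_R2 = I × R2 = V1 × R2/(R1 + R2) = 12 × 50/90 = 6.667 V

Final answer: 6.667 V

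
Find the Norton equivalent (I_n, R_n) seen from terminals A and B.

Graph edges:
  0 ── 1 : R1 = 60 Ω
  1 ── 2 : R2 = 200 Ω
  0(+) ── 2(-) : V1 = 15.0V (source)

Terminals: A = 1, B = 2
Find the Thévenin equivalent first; then I_n = V_th/R_th and R_n = R_th.
Step 1 — V_th is the open-circuit voltage V_A - V_B (nothing connected across the terminals).
Nodal analysis, taking node 2 as the 0 V reference.
Source V1 fixes V_0 = 15 V.
KCL at each unknown node (sum of currents leaving = 0; resistances in Ω):
  Node 1: (V_1 - 15)/60 + (V_1 - 0)/200 = 0
Collecting terms: 0.02167 × V_1 = 0.25  =>  V_1 = 11.54 V
V_th = V_1 - V_2 = 11.54 - 0 = 11.54 V
Step 2 — R_th: zero the source — replace V1 by a short circuit (node 2 merges into node 0) — and find the resistance seen between A (node 1) and B (node 0).
Reduce the network between node 1 (A) and node 0 (B) by series/parallel combination:
  Rp1 = R1 ‖ R2 (parallel, both between nodes 0 and 1) = 1/(1/60 + 1/200) = 46.15 Ω
R_th = 46.15 Ω
I_n = V_th/R_th = 11.54/46.15 = 0.25 A, and R_n = R_th = 46.15 Ω

Final answer: I_n = 0.25 A, R_n = 46.15 Ω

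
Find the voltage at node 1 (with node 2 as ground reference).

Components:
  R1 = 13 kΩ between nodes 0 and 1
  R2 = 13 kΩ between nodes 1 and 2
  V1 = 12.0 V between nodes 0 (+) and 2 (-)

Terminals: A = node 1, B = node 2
Nodal analysis, taking node 2 as the 0 V reference.
Source V1 fixes V_0 = 12 V.
KCL at each unknown node (sum of currents leaving = 0; resistances in Ω):
  Node 1: (V_1 - 12)/13000 + (V_1 - 0)/13000 = 0
Collecting terms: 0.0001538 × V_1 = 0.0009231  =>  V_1 = 6 V
The requested potential is V_1 = 6 V.

Final answer: V_1 = 6 V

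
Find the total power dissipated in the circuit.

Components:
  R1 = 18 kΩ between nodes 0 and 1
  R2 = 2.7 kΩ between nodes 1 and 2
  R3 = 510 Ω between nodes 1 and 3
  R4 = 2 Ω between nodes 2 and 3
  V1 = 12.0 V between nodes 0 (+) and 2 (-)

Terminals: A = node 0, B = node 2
Nodal analysis, taking node 2 as the 0 V reference.
Source V1 fixes V_0 = 12 V.
KCL at each unknown node (sum of currents leaving = 0; resistances in Ω):
  Node 1: (V_1 - 12)/18000 + (V_1 - 0)/2700 + (V_1 - V_3)/510 = 0
  Node 3: (V_3 - V_1)/510 + (V_3 - 0)/2 = 0
Collecting terms (coefficients in siemens):
  0.002387·V_1 - 0.001961·V_3 = 0.0006667
  0.502·V_3 - 0.001961·V_1 = 0
Determinant D = (0.002387)(0.502) - (-0.001961)(-0.001961) = 0.001194
V_1 = [(0.0006667)(0.502) - (-0.001961)(0)]/D = 0.2802 V
V_3 = [(0.002387)(0) - (0.0006667)(-0.001961)]/D = 0.001095 V
Power in each resistor, P = (ΔV)²/R:
  P_R1 = (12 - 0.2802)²/18000 = 0.007631 W
  P_R2 = (0.2802 - 0)²/2700 = 0.00002908 W
  P_R3 = (0.2802 - 0.001095)²/510 = 0.0001528 W
  P_R4 = (0 - 0.001095)²/2 = 0.0000005991 W
P_total = P_R1 + P_R2 + P_R3 + P_R4 = 0.007813 W

Final answer: 0.007813 W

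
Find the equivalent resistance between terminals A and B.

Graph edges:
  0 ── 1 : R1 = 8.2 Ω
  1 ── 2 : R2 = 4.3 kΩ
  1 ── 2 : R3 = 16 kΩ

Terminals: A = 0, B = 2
Reduce the network between node 0 (A) and node 2 (B) by series/parallel combination:
  Rp1 = R2 ‖ R3 (parallel, both between nodes 1 and 2) = 1/(1/4300 + 1/16000) = 3389 Ω
  Rs1 = R1 + Rp1 (series, joined only at node 1) = 8.2 + 3389 = 3397 Ω
R_eq = 3.397 kΩ

Final answer: 3.397 kΩ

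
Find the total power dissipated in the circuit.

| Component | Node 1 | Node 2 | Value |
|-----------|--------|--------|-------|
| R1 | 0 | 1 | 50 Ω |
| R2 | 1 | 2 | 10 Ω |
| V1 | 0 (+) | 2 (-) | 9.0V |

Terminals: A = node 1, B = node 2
Nodal analysis, taking node 2 as the 0 V reference.
Source V1 fixes V_0 = 9 V.
KCL at each unknown node (sum of currents leaving = 0; resistances in Ω):
  Node 1: (V_1 - 9)/50 + (V_1 - 0)/10 = 0
Collecting terms: 0.12 × V_1 = 0.18  =>  V_1 = 1.5 V
Power in each resistor, P = (ΔV)²/R:
  P_R1 = (9 - 1.5)²/50 = 1.125 W
  P_R2 = (1.5 - 0)²/10 = 0.225 W
P_total = P_R1 + P_R2 = 1.35 W

Final answer: 1.35 W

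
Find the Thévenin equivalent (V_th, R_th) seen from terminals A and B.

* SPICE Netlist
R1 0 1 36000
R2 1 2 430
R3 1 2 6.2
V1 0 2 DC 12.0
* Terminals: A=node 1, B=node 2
Step 1 — V_th is the open-circuit voltage V_A - V_B (nothing connected across the terminals).
Nodal analysis, taking node 2 as the 0 V reference.
Source V1 fixes V_0 = 12 V.
KCL at each unknown node (sum of currents leaving = 0; resistances in Ω):
  Node 1: (V_1 - 12)/36000 + (V_1 - 0)/430 + (V_1 - 0)/6.2 = 0
Collecting terms: 0.1636 × V_1 = 0.0003333  =>  V_1 = 0.002037 V
V_th = V_1 - V_2 = 0.002037 - 0 = 0.002037 V
Step 2 — R_th: zero the source — replace V1 by a short circuit (node 2 merges into node 0) — and find the resistance seen between A (node 1) and B (node 0).
Reduce the network between node 1 (A) and node 0 (B) by series/parallel combination:
  Rp1 = R1 ‖ R2 ‖ R3 (parallel, all between nodes 0 and 1) = 1/(1/36000 + 1/430 + 1/6.2) = 6.111 Ω
R_th = 6.111 Ω

Final answer: V_th = 0.002037 V, R_th = 6.111 Ω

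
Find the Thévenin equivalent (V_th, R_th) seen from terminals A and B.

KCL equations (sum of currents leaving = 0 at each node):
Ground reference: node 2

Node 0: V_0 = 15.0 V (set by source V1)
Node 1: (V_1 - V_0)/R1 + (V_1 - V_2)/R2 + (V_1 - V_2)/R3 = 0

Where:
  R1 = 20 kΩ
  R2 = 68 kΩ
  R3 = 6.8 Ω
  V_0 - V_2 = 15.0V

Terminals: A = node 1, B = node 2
Step 1 — V_th is the open-circuit voltage V_A - V_B (nothing connected across the terminals).
Nodal analysis, taking node 2 as the 0 V reference.
Source V1 fixes V_0 = 15 V.
KCL at each unknown node (sum of currents leaving = 0; resistances in Ω):
  Node 1: (V_1 - 15)/20000 + (V_1 - 0)/68000 + (V_1 - 0)/6.8 = 0
Collecting terms: 0.1471 × V_1 = 0.00075  =>  V_1 = 0.005098 V
V_th = V_1 - V_2 = 0.005098 - 0 = 0.005098 V
Step 2 — R_th: zero the source — replace V1 by a short circuit (node 2 merges into node 0) — and find the resistance seen between A (node 1) and B (node 0).
Reduce the network between node 1 (A) and node 0 (B) by series/parallel combination:
  Rp1 = R1 ‖ R2 ‖ R3 (parallel, all between nodes 0 and 1) = 1/(1/20000 + 1/68000 + 1/6.8) = 6.797 Ω
R_th = 6.797 Ω

Final answer: V_th = 0.005098 V, R_th = 6.797 Ω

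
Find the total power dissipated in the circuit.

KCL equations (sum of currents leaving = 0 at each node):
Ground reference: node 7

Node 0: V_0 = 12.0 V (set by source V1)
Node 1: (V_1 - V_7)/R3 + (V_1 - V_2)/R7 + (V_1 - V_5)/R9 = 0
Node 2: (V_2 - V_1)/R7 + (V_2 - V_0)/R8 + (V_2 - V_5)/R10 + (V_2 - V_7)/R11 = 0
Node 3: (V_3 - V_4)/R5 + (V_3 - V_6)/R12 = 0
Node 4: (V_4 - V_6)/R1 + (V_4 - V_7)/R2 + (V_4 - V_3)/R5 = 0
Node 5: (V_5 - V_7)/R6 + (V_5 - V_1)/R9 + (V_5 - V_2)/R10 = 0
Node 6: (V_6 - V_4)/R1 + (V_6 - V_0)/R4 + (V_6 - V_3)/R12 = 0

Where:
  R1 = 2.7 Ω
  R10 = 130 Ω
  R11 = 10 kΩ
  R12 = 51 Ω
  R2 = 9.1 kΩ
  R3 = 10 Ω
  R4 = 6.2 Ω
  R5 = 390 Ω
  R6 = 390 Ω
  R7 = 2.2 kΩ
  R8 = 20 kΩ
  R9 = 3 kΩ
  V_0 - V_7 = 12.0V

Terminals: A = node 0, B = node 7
Nodal analysis, taking node 7 as the 0 V reference.
Source V1 fixes V_0 = 12 V.
KCL at each unknown node (sum of currents leaving = 0; resistances in Ω):
  Node 1: (V_1 - 0)/10 + (V_1 - V_2)/2200 + (V_1 - V_5)/3000 = 0
  Node 2: (V_2 - V_1)/2200 + (V_2 - 12)/20000 + (V_2 - V_5)/130 + (V_2 - 0)/10000 = 0
  Node 3: (V_3 - V_4)/390 + (V_3 - V_6)/51 = 0
  Node 4: (V_4 - V_6)/2.7 + (V_4 - 0)/9100 + (V_4 - V_3)/390 = 0
  Node 5: (V_5 - 0)/390 + (V_5 - V_1)/3000 + (V_5 - V_2)/130 = 0
  Node 6: (V_6 - V_4)/2.7 + (V_6 - 12)/6.2 + (V_6 - V_3)/51 = 0
Collecting terms (coefficients in siemens):
  0.1008·V_1 - 0.0004545·V_2 - 0.0003333·V_5 = 0
  0.008297·V_2 - 0.0004545·V_1 - 0.007692·V_5 = 0.0006
  0.02217·V_3 - 0.002564·V_4 - 0.01961·V_6 = 0
  0.373·V_4 - 0.002564·V_3 - 0.3704·V_6 = 0
  0.01059·V_5 - 0.0003333·V_1 - 0.007692·V_2 = 0
  0.5513·V_6 - 0.01961·V_3 - 0.3704·V_4 = 1.935
Solving these 6 simultaneous equations (Gaussian elimination) gives:
  V_1 = 0.001534 V, V_2 = 0.2219 V, V_3 = 11.99 V, V_4 = 11.99 V
  V_5 = 0.1612 V, V_6 = 11.99 V
Power in each resistor, P = (ΔV)²/R:
  P_R1 = (11.99 - 11.99)²/2.7 = 0.000004629 W
  P_R2 = (11.99 - 0)²/9100 = 0.01579 W
  P_R3 = (0.001534 - 0)²/10 = 0.0000002352 W
  P_R4 = (12 - 11.99)²/6.2 = 0.00001076 W
  P_R5 = (11.99 - 11.99)²/390 = 0.00000002506 W
  P_R6 = (0.1612 - 0)²/390 = 0.00006663 W
  P_R7 = (0.001534 - 0.2219)²/2200 = 0.00002207 W
  P_R8 = (12 - 0.2219)²/20000 = 0.006936 W
  P_R9 = (0.001534 - 0.1612)²/3000 = 0.000008498 W
  P_R10 = (0.2219 - 0.1612)²/130 = 0.0000283 W
  P_R11 = (0.2219 - 0)²/10000 = 0.000004922 W
  P_R12 = (11.99 - 11.99)²/51 = 0.000000003278 W
P_total = P_R1 + P_R2 + P_R3 + P_R4 + P_R5 + P_R6 + P_R7 + P_R8 + P_R9 + P_R10 + P_R11 + P_R12 = 0.02288 W

Final answer: 0.02288 W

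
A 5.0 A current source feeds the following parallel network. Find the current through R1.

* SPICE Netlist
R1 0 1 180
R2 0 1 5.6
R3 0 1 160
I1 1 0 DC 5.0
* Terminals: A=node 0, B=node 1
All resistors sit directly between nodes 0 and 1, so they are in parallel and share one voltage V; the full source current 5 A splits among them.
1/R_par = 1/180 + 1/5.6 + 1/160 = 0.1904 S  =>  R_par = 5.253 Ω
V = I × R_par = 5 × 5.253 = 26.26 V
I_R1 = V/R1 = 26.26/180 = 0.1459 A

Final answer: 0.1459 A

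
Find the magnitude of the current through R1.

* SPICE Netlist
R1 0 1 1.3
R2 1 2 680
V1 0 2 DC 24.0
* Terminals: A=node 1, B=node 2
Nodal analysis, taking node 2 as the 0 V reference.
Source V1 fixes V_0 = 24 V.
KCL at each unknown node (sum of currents leaving = 0; resistances in Ω):
  Node 1: (V_1 - 24)/1.3 + (V_1 - 0)/680 = 0
Collecting terms: 0.7707 × V_1 = 18.46  =>  V_1 = 23.95 V
I_R1 = (V_0 - V_1)/R1 = (24 - 23.95)/1.3 = 0.03523 A
|I_R1| = 0.03523 A

Final answer: |I_R1| = 0.03523 A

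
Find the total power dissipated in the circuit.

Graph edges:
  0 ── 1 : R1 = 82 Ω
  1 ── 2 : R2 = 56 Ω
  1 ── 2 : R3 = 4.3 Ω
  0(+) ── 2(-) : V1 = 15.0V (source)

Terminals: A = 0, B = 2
Nodal analysis, taking node 2 as the 0 V reference.
Source V1 fixes V_0 = 15 V.
KCL at each unknown node (sum of currents leaving = 0; resistances in Ω):
  Node 1: (V_1 - 15)/82 + (V_1 - 0)/56 + (V_1 - 0)/4.3 = 0
Collecting terms: 0.2626 × V_1 = 0.1829  =>  V_1 = 0.6966 V
Power in each resistor, P = (ΔV)²/R:
  P_R1 = (15 - 0.6966)²/82 = 2.495 W
  P_R2 = (0.6966 - 0)²/56 = 0.008664 W
  P_R3 = (0.6966 - 0)²/4.3 = 0.1128 W
P_total = P_R1 + P_R2 + P_R3 = 2.616 W

Final answer: 2.616 W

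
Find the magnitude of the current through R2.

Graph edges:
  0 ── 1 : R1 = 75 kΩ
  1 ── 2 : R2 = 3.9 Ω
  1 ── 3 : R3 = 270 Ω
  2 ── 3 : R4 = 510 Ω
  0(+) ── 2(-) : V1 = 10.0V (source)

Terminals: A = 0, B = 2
Nodal analysis, taking node 2 as the 0 V reference.
Source V1 fixes V_0 = 10 V.
KCL at each unknown node (sum of currents leaving = 0; resistances in Ω):
  Node 1: (V_1 - 10)/75000 + (V_1 - 0)/3.9 + (V_1 - V_3)/270 = 0
  Node 3: (V_3 - V_1)/270 + (V_3 - 0)/510 = 0
Collecting terms (coefficients in siemens):
  0.2601·V_1 - 0.003704·V_3 = 0.0001333
  0.005664·V_3 - 0.003704·V_1 = 0
Determinant D = (0.2601)(0.005664) - (-0.003704)(-0.003704) = 0.00146
V_1 = [(0.0001333)(0.005664) - (-0.003704)(0)]/D = 0.0005174 V
V_3 = [(0.2601)(0) - (0.0001333)(-0.003704)]/D = 0.0003383 V
I_R2 = (V_1 - V_2)/R2 = (0.0005174 - 0)/3.9 = 0.0001327 A
|I_R2| = 0.0001327 A

Final answer: |I_R2| = 0.0001327 A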